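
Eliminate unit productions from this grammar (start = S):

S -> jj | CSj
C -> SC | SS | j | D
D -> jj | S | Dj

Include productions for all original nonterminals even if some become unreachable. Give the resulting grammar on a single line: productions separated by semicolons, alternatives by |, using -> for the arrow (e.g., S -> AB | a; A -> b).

Unit productions: C->D, D->S.
Unit pairs (A ⇒* B via units): (C,D), (C,S), (D,S).
S: inherits non-unit rules of {S} → CSj | jj.
C: inherits non-unit rules of {C, D, S} → CSj | Dj | SC | SS | j | jj.
D: inherits non-unit rules of {D, S} → CSj | Dj | jj.

S -> jj | CSj; C -> j | Dj | SC | SS | jj | CSj; D -> Dj | jj | CSj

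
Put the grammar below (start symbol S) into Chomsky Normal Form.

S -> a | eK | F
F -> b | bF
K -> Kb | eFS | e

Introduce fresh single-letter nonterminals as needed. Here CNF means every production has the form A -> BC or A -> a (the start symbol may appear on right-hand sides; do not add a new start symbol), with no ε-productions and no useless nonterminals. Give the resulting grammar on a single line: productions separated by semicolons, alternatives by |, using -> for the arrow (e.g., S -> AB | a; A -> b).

S -> a | b | AF | BK; A -> b; B -> e; C -> FS; F -> b | AF; K -> e | BC | KA

No ε-productions.
After unit-elimination: S -> a | b | bF | eK; F -> b | bF; K -> e | Kb | eFS.
TERM: introduce A -> b, B -> e and substitute in every rule of length ≥2.
BIN: K -> BFS becomes K -> BC, C -> FS.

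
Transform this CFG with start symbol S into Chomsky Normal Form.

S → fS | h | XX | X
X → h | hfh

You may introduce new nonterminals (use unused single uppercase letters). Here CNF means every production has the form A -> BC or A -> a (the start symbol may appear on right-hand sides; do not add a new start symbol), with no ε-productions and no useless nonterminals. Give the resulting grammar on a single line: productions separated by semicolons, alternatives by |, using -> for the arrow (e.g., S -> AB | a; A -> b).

S -> h | AS | BC | XX; A -> f; B -> h; C -> AB; D -> AB; X -> h | BD

No ε-productions.
After unit-elimination: S -> h | XX | fS | hfh; X -> h | hfh.
TERM: introduce A -> f, B -> h and substitute in every rule of length ≥2.
BIN: S -> BAB becomes S -> BC, C -> AB; X -> BAB becomes X -> BD, D -> AB.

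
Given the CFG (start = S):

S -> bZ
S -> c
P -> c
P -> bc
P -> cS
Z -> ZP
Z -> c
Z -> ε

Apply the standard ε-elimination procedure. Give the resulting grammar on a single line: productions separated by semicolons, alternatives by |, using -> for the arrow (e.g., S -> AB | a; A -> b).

Nullable set: {Z}.
S -> bZ: Z nullable, giving b | bZ.
Drop Z -> ε.
Z -> ZP: Z nullable, giving P | ZP.
Unchanged (no nullable symbols): S -> c; P -> bc; P -> c; P -> cS; Z -> c.

S -> b | c | bZ; P -> c | bc | cS; Z -> P | c | ZP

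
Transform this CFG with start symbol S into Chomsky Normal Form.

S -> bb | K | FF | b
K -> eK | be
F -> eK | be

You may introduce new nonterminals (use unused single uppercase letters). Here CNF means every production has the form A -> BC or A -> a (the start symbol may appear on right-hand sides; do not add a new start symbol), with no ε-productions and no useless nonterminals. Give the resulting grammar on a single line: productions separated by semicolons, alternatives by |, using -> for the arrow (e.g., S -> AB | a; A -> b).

No ε-productions.
After unit-elimination: S -> b | FF | bb | be | eK; F -> be | eK; K -> be | eK.
TERM: introduce A -> b, B -> e and substitute in every rule of length ≥2.

S -> b | AA | AB | BK | FF; A -> b; B -> e; F -> AB | BK; K -> AB | BK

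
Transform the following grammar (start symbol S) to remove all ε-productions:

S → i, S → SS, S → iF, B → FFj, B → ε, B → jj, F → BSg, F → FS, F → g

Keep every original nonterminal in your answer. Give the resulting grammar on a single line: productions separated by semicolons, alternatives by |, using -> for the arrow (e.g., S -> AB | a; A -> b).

S -> i | SS | iF; B -> jj | FFj; F -> g | FS | Sg | BSg

Nullable set: {B}.
Drop B -> ε.
F -> BSg: B nullable, giving BSg | Sg.
Unchanged (no nullable symbols): S -> SS; S -> i; S -> iF; B -> FFj; B -> jj; F -> FS; F -> g.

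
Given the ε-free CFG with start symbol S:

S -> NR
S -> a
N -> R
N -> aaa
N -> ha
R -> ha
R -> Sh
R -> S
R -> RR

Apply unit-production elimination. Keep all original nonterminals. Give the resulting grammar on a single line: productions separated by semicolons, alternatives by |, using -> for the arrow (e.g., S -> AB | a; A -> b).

Unit productions: N->R, R->S.
Unit pairs (A ⇒* B via units): (N,R), (N,S), (R,S).
S: inherits non-unit rules of {S} → NR | a.
N: inherits non-unit rules of {N, R, S} → NR | RR | Sh | a | aaa | ha.
R: inherits non-unit rules of {R, S} → NR | RR | Sh | a | ha.

S -> a | NR; N -> a | NR | RR | Sh | ha | aaa; R -> a | NR | RR | Sh | ha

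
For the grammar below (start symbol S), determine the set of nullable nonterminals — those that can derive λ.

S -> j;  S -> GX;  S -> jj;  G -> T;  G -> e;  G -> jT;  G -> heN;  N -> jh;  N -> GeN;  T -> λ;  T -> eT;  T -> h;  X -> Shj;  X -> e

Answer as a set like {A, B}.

{G, T}

Directly nullable (have an ε-rule): {T}.
G is nullable via G -> T (every symbol on the right is already known nullable).
Not nullable: N, S, X — each has a terminal in every rule's right-hand side or depends on a non-nullable symbol.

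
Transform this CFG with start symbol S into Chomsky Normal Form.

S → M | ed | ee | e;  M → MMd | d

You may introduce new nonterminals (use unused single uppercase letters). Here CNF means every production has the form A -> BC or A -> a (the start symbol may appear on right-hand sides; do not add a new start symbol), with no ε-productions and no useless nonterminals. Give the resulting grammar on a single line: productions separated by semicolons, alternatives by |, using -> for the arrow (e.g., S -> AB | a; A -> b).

No ε-productions.
After unit-elimination: S -> d | e | ed | ee | MMd; M -> d | MMd.
TERM: introduce A -> d, B -> e and substitute in every rule of length ≥2.
BIN: M -> MMA becomes M -> MC, C -> MA; S -> MMA becomes S -> MD, D -> MA.

S -> d | e | BA | BB | MD; A -> d; B -> e; C -> MA; D -> MA; M -> d | MC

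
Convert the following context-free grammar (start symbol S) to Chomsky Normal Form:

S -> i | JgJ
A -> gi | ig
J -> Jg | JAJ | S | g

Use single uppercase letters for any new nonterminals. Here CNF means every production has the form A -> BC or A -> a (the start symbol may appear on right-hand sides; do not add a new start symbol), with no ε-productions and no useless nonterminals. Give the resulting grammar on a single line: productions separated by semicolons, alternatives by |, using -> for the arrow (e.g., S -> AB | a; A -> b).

No ε-productions.
After unit-elimination: S -> i | JgJ; A -> gi | ig; J -> g | i | Jg | JAJ | JgJ.
TERM: introduce B -> g, C -> i and substitute in every rule of length ≥2.
BIN: J -> JAJ becomes J -> JD, D -> AJ; J -> JBJ becomes J -> JE, E -> BJ; S -> JBJ becomes S -> JF, F -> BJ.

S -> i | JF; A -> BC | CB; B -> g; C -> i; D -> AJ; E -> BJ; F -> BJ; J -> g | i | JB | JD | JE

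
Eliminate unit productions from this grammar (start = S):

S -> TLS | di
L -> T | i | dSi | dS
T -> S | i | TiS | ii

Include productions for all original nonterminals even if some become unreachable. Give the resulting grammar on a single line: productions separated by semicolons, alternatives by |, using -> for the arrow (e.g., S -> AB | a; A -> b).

S -> di | TLS; L -> i | dS | di | ii | TLS | TiS | dSi; T -> i | di | ii | TLS | TiS

Unit productions: L->T, T->S.
Unit pairs (A ⇒* B via units): (L,S), (L,T), (T,S).
S: inherits non-unit rules of {S} → TLS | di.
L: inherits non-unit rules of {L, S, T} → TLS | TiS | dS | dSi | di | i | ii.
T: inherits non-unit rules of {S, T} → TLS | TiS | di | i | ii.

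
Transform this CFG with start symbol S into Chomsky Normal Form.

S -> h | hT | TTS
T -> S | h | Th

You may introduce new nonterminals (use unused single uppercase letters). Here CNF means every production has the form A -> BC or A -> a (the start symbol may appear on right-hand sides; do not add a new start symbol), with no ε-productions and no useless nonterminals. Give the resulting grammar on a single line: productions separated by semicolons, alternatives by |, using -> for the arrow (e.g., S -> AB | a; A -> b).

No ε-productions.
After unit-elimination: S -> h | hT | TTS; T -> h | Th | hT | TTS.
TERM: introduce A -> h and substitute in every rule of length ≥2.
BIN: S -> TTS becomes S -> TB, B -> TS; T -> TTS becomes T -> TC, C -> TS.

S -> h | AT | TB; A -> h; B -> TS; C -> TS; T -> h | AT | TA | TC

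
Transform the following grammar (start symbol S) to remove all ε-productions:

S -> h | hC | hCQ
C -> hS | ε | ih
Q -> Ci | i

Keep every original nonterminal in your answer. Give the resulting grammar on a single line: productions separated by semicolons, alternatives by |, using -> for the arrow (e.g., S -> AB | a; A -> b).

S -> h | hC | hQ | hCQ; C -> hS | ih; Q -> i | Ci

Nullable set: {C}.
S -> hC: C nullable, giving h | hC.
S -> hCQ: C nullable, giving hCQ | hQ.
Drop C -> ε.
Q -> Ci: C nullable, giving Ci | i.
Unchanged (no nullable symbols): S -> h; C -> hS; C -> ih; Q -> i.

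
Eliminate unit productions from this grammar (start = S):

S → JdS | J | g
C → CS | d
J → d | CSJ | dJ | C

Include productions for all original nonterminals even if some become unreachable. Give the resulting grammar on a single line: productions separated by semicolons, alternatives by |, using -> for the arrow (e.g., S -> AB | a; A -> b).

Unit productions: J->C, S->J.
Unit pairs (A ⇒* B via units): (J,C), (S,C), (S,J).
S: inherits non-unit rules of {C, J, S} → CS | CSJ | JdS | d | dJ | g.
C: inherits non-unit rules of {C} → CS | d.
J: inherits non-unit rules of {C, J} → CS | CSJ | d | dJ.

S -> d | g | CS | dJ | CSJ | JdS; C -> d | CS; J -> d | CS | dJ | CSJ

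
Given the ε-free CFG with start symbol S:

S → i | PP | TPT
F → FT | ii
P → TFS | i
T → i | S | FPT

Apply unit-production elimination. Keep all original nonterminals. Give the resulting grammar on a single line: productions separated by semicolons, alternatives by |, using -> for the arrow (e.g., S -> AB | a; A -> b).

Unit productions: T->S.
Unit pairs (A ⇒* B via units): (T,S).
S: inherits non-unit rules of {S} → PP | TPT | i.
F: inherits non-unit rules of {F} → FT | ii.
P: inherits non-unit rules of {P} → TFS | i.
T: inherits non-unit rules of {S, T} → FPT | PP | TPT | i.

S -> i | PP | TPT; F -> FT | ii; P -> i | TFS; T -> i | PP | FPT | TPT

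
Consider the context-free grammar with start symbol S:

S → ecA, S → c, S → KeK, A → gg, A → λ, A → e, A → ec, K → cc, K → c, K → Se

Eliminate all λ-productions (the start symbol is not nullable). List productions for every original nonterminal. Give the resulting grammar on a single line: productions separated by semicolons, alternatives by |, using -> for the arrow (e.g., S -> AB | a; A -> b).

Nullable set: {A}.
S -> ecA: A nullable, giving ec | ecA.
Drop A -> λ.
Unchanged (no nullable symbols): S -> KeK; S -> c; A -> e; A -> ec; A -> gg; K -> Se; K -> c; K -> cc.

S -> c | ec | KeK | ecA; A -> e | ec | gg; K -> c | Se | cc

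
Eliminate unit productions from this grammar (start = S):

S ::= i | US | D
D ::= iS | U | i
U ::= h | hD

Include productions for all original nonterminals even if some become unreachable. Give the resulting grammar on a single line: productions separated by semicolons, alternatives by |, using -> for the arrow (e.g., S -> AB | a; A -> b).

S -> h | i | US | hD | iS; D -> h | i | hD | iS; U -> h | hD

Unit productions: D->U, S->D.
Unit pairs (A ⇒* B via units): (D,U), (S,D), (S,U).
S: inherits non-unit rules of {D, S, U} → US | h | hD | i | iS.
D: inherits non-unit rules of {D, U} → h | hD | i | iS.
U: inherits non-unit rules of {U} → h | hD.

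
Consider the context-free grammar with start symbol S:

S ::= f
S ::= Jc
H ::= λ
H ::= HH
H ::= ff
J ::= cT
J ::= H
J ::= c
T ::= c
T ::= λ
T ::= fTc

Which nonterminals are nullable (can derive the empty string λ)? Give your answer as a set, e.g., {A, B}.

{H, J, T}

Directly nullable (have an ε-rule): {H, T}.
J is nullable via J -> H (every symbol on the right is already known nullable).
Not nullable: S — each has a terminal in every rule's right-hand side or depends on a non-nullable symbol.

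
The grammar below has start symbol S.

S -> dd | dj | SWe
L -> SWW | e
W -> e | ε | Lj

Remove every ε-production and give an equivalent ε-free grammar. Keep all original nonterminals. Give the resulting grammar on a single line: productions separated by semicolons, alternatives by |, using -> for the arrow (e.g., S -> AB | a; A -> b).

Nullable set: {W}.
S -> SWe: W nullable, giving SWe | Se.
L -> SWW: W, W nullable, giving S | SW | SWW.
Drop W -> ε.
Unchanged (no nullable symbols): S -> dd; S -> dj; L -> e; W -> Lj; W -> e.

S -> Se | dd | dj | SWe; L -> S | e | SW | SWW; W -> e | Lj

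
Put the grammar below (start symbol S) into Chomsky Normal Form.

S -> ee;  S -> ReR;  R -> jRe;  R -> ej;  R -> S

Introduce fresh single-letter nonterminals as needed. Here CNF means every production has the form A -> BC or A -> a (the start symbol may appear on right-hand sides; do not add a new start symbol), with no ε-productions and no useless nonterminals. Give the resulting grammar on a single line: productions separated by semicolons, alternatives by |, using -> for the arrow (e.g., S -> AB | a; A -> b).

S -> AA | RE; A -> e; B -> j; C -> RA; D -> AR; E -> AR; R -> AA | AB | BC | RD

No ε-productions.
After unit-elimination: S -> ee | ReR; R -> ee | ej | ReR | jRe.
TERM: introduce A -> e, B -> j and substitute in every rule of length ≥2.
BIN: R -> BRA becomes R -> BC, C -> RA; R -> RAR becomes R -> RD, D -> AR; S -> RAR becomes S -> RE, E -> AR.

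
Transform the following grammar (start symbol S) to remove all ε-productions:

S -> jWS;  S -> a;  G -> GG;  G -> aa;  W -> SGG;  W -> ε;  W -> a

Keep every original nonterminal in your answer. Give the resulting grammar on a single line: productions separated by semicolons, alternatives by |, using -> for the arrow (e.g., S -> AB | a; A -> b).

Nullable set: {W}.
S -> jWS: W nullable, giving jS | jWS.
Drop W -> ε.
Unchanged (no nullable symbols): S -> a; G -> GG; G -> aa; W -> SGG; W -> a.

S -> a | jS | jWS; G -> GG | aa; W -> a | SGG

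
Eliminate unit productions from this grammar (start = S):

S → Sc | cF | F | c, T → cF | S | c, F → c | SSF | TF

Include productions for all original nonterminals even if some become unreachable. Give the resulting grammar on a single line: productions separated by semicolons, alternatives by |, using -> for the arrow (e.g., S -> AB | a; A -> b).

Unit productions: S->F, T->S.
Unit pairs (A ⇒* B via units): (S,F), (T,F), (T,S).
S: inherits non-unit rules of {F, S} → SSF | Sc | TF | c | cF.
F: inherits non-unit rules of {F} → SSF | TF | c.
T: inherits non-unit rules of {F, S, T} → SSF | Sc | TF | c | cF.

S -> c | Sc | TF | cF | SSF; F -> c | TF | SSF; T -> c | Sc | TF | cF | SSF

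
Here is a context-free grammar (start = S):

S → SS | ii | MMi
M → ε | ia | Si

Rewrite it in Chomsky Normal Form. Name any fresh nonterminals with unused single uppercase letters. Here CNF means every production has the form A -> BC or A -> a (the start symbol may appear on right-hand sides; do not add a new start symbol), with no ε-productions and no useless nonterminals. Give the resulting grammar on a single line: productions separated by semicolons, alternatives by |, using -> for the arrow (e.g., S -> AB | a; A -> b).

S -> i | AA | MA | MC | SS; A -> i; B -> a; C -> MA; M -> AB | SA

Nullable: {M}; after ε-elimination: S -> i | Mi | SS | ii | MMi; M -> Si | ia.
No unit productions to eliminate.
TERM: introduce B -> a, A -> i and substitute in every rule of length ≥2.
BIN: S -> MMA becomes S -> MC, C -> MA.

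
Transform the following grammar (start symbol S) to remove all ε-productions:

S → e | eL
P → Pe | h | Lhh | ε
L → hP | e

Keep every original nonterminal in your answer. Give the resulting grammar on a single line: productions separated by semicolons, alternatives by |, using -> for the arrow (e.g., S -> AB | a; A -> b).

Nullable set: {P}.
L -> hP: P nullable, giving h | hP.
Drop P -> ε.
P -> Pe: P nullable, giving Pe | e.
Unchanged (no nullable symbols): S -> e; S -> eL; L -> e; P -> Lhh; P -> h.

S -> e | eL; L -> e | h | hP; P -> e | h | Pe | Lhh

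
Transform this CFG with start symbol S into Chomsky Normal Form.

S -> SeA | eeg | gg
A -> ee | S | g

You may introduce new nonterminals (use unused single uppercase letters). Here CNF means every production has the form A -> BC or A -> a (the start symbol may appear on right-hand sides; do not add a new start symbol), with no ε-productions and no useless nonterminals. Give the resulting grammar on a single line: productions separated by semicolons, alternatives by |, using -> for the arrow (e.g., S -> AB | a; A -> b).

S -> BF | CC | SG; A -> g | BB | BD | CC | SE; B -> e; C -> g; D -> BC; E -> BA; F -> BC; G -> BA

No ε-productions.
After unit-elimination: S -> gg | SeA | eeg; A -> g | ee | gg | SeA | eeg.
TERM: introduce B -> e, C -> g and substitute in every rule of length ≥2.
BIN: A -> BBC becomes A -> BD, D -> BC; A -> SBA becomes A -> SE, E -> BA; S -> BBC becomes S -> BF, F -> BC; S -> SBA becomes S -> SG, G -> BA.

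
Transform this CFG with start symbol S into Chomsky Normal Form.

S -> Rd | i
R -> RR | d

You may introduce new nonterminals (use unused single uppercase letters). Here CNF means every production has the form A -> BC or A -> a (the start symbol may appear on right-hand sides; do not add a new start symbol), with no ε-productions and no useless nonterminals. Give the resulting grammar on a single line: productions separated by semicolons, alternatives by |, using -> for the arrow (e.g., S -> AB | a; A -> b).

S -> i | RA; A -> d; R -> d | RR

No ε-productions.
No unit productions to eliminate.
TERM: introduce A -> d and substitute in every rule of length ≥2.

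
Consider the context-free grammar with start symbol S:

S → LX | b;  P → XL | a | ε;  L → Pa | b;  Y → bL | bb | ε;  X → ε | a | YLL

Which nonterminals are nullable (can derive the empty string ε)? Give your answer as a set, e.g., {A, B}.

{P, X, Y}

Directly nullable (have an ε-rule): {P, X, Y}.
Not nullable: L, S — each has a terminal in every rule's right-hand side or depends on a non-nullable symbol.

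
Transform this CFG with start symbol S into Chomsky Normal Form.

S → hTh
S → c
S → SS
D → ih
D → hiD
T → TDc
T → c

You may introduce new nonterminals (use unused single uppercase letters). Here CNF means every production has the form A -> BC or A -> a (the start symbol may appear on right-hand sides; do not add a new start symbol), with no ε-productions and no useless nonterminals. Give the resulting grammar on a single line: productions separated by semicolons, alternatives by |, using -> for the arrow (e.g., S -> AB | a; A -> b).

No ε-productions.
No unit productions to eliminate.
TERM: introduce C -> c, A -> h, B -> i and substitute in every rule of length ≥2.
BIN: D -> ABD becomes D -> AE, E -> BD; S -> ATA becomes S -> AF, F -> TA; T -> TDC becomes T -> TG, G -> DC.

S -> c | AF | SS; A -> h; B -> i; C -> c; D -> AE | BA; E -> BD; F -> TA; G -> DC; T -> c | TG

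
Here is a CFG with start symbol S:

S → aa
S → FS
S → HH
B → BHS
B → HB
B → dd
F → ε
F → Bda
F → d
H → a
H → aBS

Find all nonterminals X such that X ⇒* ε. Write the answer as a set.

Directly nullable (have an ε-rule): {F}.
Not nullable: B, H, S — each has a terminal in every rule's right-hand side or depends on a non-nullable symbol.

{F}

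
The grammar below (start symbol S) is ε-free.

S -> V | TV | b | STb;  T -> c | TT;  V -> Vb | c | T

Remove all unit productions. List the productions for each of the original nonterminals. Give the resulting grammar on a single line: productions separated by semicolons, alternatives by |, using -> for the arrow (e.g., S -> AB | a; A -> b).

Unit productions: S->V, V->T.
Unit pairs (A ⇒* B via units): (S,T), (S,V), (V,T).
S: inherits non-unit rules of {S, T, V} → STb | TT | TV | Vb | b | c.
T: inherits non-unit rules of {T} → TT | c.
V: inherits non-unit rules of {T, V} → TT | Vb | c.

S -> b | c | TT | TV | Vb | STb; T -> c | TT; V -> c | TT | Vb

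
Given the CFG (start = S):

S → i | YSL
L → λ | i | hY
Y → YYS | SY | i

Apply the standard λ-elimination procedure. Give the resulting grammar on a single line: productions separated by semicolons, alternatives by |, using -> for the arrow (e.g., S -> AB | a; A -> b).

S -> i | YS | YSL; L -> i | hY; Y -> i | SY | YYS

Nullable set: {L}.
S -> YSL: L nullable, giving YS | YSL.
Drop L -> λ.
Unchanged (no nullable symbols): S -> i; L -> hY; L -> i; Y -> SY; Y -> YYS; Y -> i.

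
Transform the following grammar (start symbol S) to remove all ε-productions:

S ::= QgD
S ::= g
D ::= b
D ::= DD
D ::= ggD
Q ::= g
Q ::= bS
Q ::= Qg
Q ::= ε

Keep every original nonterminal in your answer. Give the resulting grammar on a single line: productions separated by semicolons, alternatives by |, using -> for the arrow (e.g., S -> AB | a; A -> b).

S -> g | gD | QgD; D -> b | DD | ggD; Q -> g | Qg | bS

Nullable set: {Q}.
S -> QgD: Q nullable, giving QgD | gD.
Drop Q -> ε.
Q -> Qg: Q nullable, giving Qg | g.
Unchanged (no nullable symbols): S -> g; D -> DD; D -> b; D -> ggD; Q -> bS; Q -> g.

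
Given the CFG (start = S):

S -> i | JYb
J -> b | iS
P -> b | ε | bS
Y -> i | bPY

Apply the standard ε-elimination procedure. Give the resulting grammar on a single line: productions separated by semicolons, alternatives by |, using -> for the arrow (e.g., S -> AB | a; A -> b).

S -> i | JYb; J -> b | iS; P -> b | bS; Y -> i | bY | bPY

Nullable set: {P}.
Drop P -> ε.
Y -> bPY: P nullable, giving bPY | bY.
Unchanged (no nullable symbols): S -> JYb; S -> i; J -> b; J -> iS; P -> b; P -> bS; Y -> i.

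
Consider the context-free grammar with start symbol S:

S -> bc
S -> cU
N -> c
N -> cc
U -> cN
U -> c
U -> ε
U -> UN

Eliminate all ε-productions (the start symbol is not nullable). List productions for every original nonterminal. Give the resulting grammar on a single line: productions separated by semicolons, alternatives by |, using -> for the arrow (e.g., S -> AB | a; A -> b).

S -> c | bc | cU; N -> c | cc; U -> N | c | UN | cN

Nullable set: {U}.
S -> cU: U nullable, giving c | cU.
Drop U -> ε.
U -> UN: U nullable, giving N | UN.
Unchanged (no nullable symbols): S -> bc; N -> c; N -> cc; U -> c; U -> cN.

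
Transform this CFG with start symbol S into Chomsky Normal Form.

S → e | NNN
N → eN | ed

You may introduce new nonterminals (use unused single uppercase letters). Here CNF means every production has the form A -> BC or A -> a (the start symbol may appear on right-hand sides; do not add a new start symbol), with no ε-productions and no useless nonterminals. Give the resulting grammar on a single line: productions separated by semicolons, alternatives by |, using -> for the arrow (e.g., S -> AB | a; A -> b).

S -> e | NC; A -> e; B -> d; C -> NN; N -> AB | AN

No ε-productions.
No unit productions to eliminate.
TERM: introduce B -> d, A -> e and substitute in every rule of length ≥2.
BIN: S -> NNN becomes S -> NC, C -> NN.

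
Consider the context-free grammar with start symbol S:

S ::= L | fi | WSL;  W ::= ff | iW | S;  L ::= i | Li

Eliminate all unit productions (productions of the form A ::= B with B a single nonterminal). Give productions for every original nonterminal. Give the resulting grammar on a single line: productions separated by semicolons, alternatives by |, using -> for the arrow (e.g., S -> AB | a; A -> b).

S -> i | Li | fi | WSL; L -> i | Li; W -> i | Li | ff | fi | iW | WSL

Unit productions: S->L, W->S.
Unit pairs (A ⇒* B via units): (S,L), (W,L), (W,S).
S: inherits non-unit rules of {L, S} → Li | WSL | fi | i.
L: inherits non-unit rules of {L} → Li | i.
W: inherits non-unit rules of {L, S, W} → Li | WSL | ff | fi | i | iW.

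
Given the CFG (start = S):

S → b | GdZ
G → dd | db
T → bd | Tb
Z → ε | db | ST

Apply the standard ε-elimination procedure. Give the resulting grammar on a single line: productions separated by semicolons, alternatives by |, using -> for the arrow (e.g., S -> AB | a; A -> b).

Nullable set: {Z}.
S -> GdZ: Z nullable, giving Gd | GdZ.
Drop Z -> ε.
Unchanged (no nullable symbols): S -> b; G -> db; G -> dd; T -> Tb; T -> bd; Z -> ST; Z -> db.

S -> b | Gd | GdZ; G -> db | dd; T -> Tb | bd; Z -> ST | db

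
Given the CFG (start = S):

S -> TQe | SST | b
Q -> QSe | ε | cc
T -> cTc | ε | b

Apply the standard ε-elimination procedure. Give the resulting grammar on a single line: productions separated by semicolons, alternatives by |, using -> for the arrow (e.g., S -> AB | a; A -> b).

S -> b | e | Qe | SS | Te | SST | TQe; Q -> Se | cc | QSe; T -> b | cc | cTc

Nullable set: {Q, T}.
S -> SST: T nullable, giving SS | SST.
S -> TQe: T, Q nullable, giving Qe | TQe | Te | e.
Drop Q -> ε.
Q -> QSe: Q nullable, giving QSe | Se.
Drop T -> ε.
T -> cTc: T nullable, giving cTc | cc.
Unchanged (no nullable symbols): S -> b; Q -> cc; T -> b.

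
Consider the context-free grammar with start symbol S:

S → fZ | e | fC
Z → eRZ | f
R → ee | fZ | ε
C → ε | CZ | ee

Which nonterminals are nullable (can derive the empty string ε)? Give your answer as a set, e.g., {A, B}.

{C, R}

Directly nullable (have an ε-rule): {C, R}.
Not nullable: S, Z — each has a terminal in every rule's right-hand side or depends on a non-nullable symbol.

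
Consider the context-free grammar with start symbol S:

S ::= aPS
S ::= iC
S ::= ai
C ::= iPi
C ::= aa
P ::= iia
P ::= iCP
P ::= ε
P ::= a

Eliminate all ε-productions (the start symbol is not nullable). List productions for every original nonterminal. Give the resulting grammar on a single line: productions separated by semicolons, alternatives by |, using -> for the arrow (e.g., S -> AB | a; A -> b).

S -> aS | ai | iC | aPS; C -> aa | ii | iPi; P -> a | iC | iCP | iia

Nullable set: {P}.
S -> aPS: P nullable, giving aPS | aS.
C -> iPi: P nullable, giving iPi | ii.
Drop P -> ε.
P -> iCP: P nullable, giving iC | iCP.
Unchanged (no nullable symbols): S -> ai; S -> iC; C -> aa; P -> a; P -> iia.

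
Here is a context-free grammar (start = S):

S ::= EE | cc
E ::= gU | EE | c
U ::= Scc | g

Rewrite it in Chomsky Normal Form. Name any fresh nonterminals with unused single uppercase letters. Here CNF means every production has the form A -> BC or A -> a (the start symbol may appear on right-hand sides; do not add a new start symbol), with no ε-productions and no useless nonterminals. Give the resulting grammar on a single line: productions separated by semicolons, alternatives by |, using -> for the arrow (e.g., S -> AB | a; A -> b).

No ε-productions.
No unit productions to eliminate.
TERM: introduce B -> c, A -> g and substitute in every rule of length ≥2.
BIN: U -> SBB becomes U -> SC, C -> BB.

S -> BB | EE; A -> g; B -> c; C -> BB; E -> c | AU | EE; U -> g | SC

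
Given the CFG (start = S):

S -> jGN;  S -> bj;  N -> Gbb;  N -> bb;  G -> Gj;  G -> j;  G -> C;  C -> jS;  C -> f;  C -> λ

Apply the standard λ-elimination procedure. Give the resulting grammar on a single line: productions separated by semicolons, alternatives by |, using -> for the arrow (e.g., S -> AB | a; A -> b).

S -> bj | jN | jGN; C -> f | jS; G -> C | j | Gj; N -> bb | Gbb

Nullable set: {C, G}.
S -> jGN: G nullable, giving jGN | jN.
Drop C -> λ.
G -> C: C nullable, giving C.
G -> Gj: G nullable, giving Gj | j.
N -> Gbb: G nullable, giving Gbb | bb.
Unchanged (no nullable symbols): S -> bj; C -> f; C -> jS; G -> j; N -> bb.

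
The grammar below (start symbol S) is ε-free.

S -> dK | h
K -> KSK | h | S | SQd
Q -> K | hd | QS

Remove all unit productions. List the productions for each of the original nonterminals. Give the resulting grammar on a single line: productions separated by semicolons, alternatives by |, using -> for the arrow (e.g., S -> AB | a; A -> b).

S -> h | dK; K -> h | dK | KSK | SQd; Q -> h | QS | dK | hd | KSK | SQd

Unit productions: K->S, Q->K.
Unit pairs (A ⇒* B via units): (K,S), (Q,K), (Q,S).
S: inherits non-unit rules of {S} → dK | h.
K: inherits non-unit rules of {K, S} → KSK | SQd | dK | h.
Q: inherits non-unit rules of {K, Q, S} → KSK | QS | SQd | dK | h | hd.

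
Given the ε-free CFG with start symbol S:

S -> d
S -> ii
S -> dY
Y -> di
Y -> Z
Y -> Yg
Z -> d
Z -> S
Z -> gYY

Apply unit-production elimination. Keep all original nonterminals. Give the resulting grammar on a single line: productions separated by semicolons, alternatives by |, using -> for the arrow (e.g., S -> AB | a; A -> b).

Unit productions: Y->Z, Z->S.
Unit pairs (A ⇒* B via units): (Y,S), (Y,Z), (Z,S).
S: inherits non-unit rules of {S} → d | dY | ii.
Y: inherits non-unit rules of {S, Y, Z} → Yg | d | dY | di | gYY | ii.
Z: inherits non-unit rules of {S, Z} → d | dY | gYY | ii.

S -> d | dY | ii; Y -> d | Yg | dY | di | ii | gYY; Z -> d | dY | ii | gYY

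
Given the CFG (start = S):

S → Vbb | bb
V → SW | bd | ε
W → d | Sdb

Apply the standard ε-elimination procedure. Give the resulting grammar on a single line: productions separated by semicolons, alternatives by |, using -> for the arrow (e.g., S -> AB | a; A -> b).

S -> bb | Vbb; V -> SW | bd; W -> d | Sdb

Nullable set: {V}.
S -> Vbb: V nullable, giving Vbb | bb.
Drop V -> ε.
Unchanged (no nullable symbols): S -> bb; V -> SW; V -> bd; W -> Sdb; W -> d.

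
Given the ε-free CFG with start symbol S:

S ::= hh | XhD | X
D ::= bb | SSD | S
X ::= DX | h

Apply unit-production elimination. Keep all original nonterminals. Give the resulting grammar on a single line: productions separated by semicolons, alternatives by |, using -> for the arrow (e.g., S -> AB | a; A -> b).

S -> h | DX | hh | XhD; D -> h | DX | bb | hh | SSD | XhD; X -> h | DX

Unit productions: D->S, S->X.
Unit pairs (A ⇒* B via units): (D,S), (D,X), (S,X).
S: inherits non-unit rules of {S, X} → DX | XhD | h | hh.
D: inherits non-unit rules of {D, S, X} → DX | SSD | XhD | bb | h | hh.
X: inherits non-unit rules of {X} → DX | h.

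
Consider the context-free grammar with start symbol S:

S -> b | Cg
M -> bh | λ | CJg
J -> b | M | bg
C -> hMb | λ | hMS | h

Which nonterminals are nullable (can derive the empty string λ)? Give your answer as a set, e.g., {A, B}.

{C, J, M}

Directly nullable (have an ε-rule): {C, M}.
J is nullable via J -> M (every symbol on the right is already known nullable).
Not nullable: S — each has a terminal in every rule's right-hand side or depends on a non-nullable symbol.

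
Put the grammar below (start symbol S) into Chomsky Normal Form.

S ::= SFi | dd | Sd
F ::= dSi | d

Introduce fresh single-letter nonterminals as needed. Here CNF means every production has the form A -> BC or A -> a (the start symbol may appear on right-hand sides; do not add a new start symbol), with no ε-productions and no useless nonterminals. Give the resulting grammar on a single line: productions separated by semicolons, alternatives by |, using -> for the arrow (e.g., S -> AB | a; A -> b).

No ε-productions.
No unit productions to eliminate.
TERM: introduce A -> d, B -> i and substitute in every rule of length ≥2.
BIN: F -> ASB becomes F -> AC, C -> SB; S -> SFB becomes S -> SD, D -> FB.

S -> AA | SA | SD; A -> d; B -> i; C -> SB; D -> FB; F -> d | AC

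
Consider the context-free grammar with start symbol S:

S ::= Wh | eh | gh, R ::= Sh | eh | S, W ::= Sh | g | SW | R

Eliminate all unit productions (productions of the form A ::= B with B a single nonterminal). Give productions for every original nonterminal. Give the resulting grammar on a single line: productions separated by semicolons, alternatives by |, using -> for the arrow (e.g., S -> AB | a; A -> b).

S -> Wh | eh | gh; R -> Sh | Wh | eh | gh; W -> g | SW | Sh | Wh | eh | gh

Unit productions: R->S, W->R.
Unit pairs (A ⇒* B via units): (R,S), (W,R), (W,S).
S: inherits non-unit rules of {S} → Wh | eh | gh.
R: inherits non-unit rules of {R, S} → Sh | Wh | eh | gh.
W: inherits non-unit rules of {R, S, W} → SW | Sh | Wh | eh | g | gh.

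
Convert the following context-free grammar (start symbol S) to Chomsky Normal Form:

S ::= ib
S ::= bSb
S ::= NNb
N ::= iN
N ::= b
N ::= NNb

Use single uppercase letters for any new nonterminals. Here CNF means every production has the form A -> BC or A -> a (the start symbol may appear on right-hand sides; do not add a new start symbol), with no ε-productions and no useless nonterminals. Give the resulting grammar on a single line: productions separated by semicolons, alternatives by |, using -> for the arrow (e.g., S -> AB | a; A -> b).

S -> AD | BA | NE; A -> b; B -> i; C -> NA; D -> SA; E -> NA; N -> b | BN | NC

No ε-productions.
No unit productions to eliminate.
TERM: introduce A -> b, B -> i and substitute in every rule of length ≥2.
BIN: N -> NNA becomes N -> NC, C -> NA; S -> ASA becomes S -> AD, D -> SA; S -> NNA becomes S -> NE, E -> NA.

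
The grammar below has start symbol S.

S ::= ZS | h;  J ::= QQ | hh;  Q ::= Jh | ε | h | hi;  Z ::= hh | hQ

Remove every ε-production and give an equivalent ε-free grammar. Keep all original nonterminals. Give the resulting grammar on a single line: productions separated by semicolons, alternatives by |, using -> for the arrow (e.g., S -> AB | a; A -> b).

Nullable set: {J, Q}.
J -> QQ: Q, Q nullable, giving Q | QQ.
Drop Q -> ε.
Q -> Jh: J nullable, giving Jh | h.
Z -> hQ: Q nullable, giving h | hQ.
Unchanged (no nullable symbols): S -> ZS; S -> h; J -> hh; Q -> h; Q -> hi; Z -> hh.

S -> h | ZS; J -> Q | QQ | hh; Q -> h | Jh | hi; Z -> h | hQ | hh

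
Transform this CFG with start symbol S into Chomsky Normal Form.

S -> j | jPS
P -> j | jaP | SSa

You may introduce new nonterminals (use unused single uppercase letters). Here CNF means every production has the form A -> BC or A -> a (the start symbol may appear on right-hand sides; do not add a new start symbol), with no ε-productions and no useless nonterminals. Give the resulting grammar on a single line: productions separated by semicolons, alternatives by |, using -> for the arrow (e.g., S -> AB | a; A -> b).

No ε-productions.
No unit productions to eliminate.
TERM: introduce A -> a, B -> j and substitute in every rule of length ≥2.
BIN: P -> BAP becomes P -> BC, C -> AP; P -> SSA becomes P -> SD, D -> SA; S -> BPS becomes S -> BE, E -> PS.

S -> j | BE; A -> a; B -> j; C -> AP; D -> SA; E -> PS; P -> j | BC | SD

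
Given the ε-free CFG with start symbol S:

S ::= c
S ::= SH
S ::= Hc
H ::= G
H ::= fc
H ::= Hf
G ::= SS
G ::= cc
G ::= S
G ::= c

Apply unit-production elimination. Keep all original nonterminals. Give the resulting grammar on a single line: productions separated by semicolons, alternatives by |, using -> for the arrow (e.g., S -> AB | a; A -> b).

S -> c | Hc | SH; G -> c | Hc | SH | SS | cc; H -> c | Hc | Hf | SH | SS | cc | fc

Unit productions: G->S, H->G.
Unit pairs (A ⇒* B via units): (G,S), (H,G), (H,S).
S: inherits non-unit rules of {S} → Hc | SH | c.
G: inherits non-unit rules of {G, S} → Hc | SH | SS | c | cc.
H: inherits non-unit rules of {G, H, S} → Hc | Hf | SH | SS | c | cc | fc.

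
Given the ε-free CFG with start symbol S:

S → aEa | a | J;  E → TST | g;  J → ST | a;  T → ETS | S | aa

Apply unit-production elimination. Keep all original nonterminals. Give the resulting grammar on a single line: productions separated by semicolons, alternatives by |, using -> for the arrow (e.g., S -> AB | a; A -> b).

Unit productions: S->J, T->S.
Unit pairs (A ⇒* B via units): (S,J), (T,J), (T,S).
S: inherits non-unit rules of {J, S} → ST | a | aEa.
E: inherits non-unit rules of {E} → TST | g.
J: inherits non-unit rules of {J} → ST | a.
T: inherits non-unit rules of {J, S, T} → ETS | ST | a | aEa | aa.

S -> a | ST | aEa; E -> g | TST; J -> a | ST; T -> a | ST | aa | ETS | aEa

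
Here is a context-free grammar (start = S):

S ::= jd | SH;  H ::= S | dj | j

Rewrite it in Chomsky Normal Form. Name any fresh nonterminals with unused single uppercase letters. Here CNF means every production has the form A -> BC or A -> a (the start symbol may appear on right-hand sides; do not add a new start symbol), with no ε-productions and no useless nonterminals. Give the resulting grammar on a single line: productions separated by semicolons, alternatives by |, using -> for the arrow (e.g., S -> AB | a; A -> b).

S -> BA | SH; A -> d; B -> j; H -> j | AB | BA | SH

No ε-productions.
After unit-elimination: S -> SH | jd; H -> j | SH | dj | jd.
TERM: introduce A -> d, B -> j and substitute in every rule of length ≥2.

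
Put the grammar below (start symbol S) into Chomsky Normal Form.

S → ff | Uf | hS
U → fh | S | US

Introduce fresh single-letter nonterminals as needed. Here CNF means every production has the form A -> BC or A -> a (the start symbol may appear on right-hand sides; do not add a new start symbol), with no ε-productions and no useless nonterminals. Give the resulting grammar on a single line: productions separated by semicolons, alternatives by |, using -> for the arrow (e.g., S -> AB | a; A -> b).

No ε-productions.
After unit-elimination: S -> Uf | ff | hS; U -> US | Uf | ff | fh | hS.
TERM: introduce A -> f, B -> h and substitute in every rule of length ≥2.

S -> AA | BS | UA; A -> f; B -> h; U -> AA | AB | BS | UA | US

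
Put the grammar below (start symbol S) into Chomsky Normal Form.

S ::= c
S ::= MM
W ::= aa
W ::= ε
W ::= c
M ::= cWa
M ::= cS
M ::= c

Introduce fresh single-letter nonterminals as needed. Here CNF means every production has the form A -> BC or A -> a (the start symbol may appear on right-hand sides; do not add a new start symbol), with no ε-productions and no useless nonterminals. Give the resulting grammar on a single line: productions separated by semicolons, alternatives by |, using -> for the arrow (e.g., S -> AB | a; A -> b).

S -> c | MM; A -> c; B -> a; C -> WB; M -> c | AB | AC | AS; W -> c | BB

Nullable: {W}; after ε-elimination: S -> c | MM; M -> c | cS | ca | cWa; W -> c | aa.
No unit productions to eliminate.
TERM: introduce B -> a, A -> c and substitute in every rule of length ≥2.
BIN: M -> AWB becomes M -> AC, C -> WB.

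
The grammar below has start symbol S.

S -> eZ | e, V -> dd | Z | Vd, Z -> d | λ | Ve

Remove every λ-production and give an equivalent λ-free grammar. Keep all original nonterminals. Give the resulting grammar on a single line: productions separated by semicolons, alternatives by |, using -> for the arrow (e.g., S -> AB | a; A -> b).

Nullable set: {V, Z}.
S -> eZ: Z nullable, giving e | eZ.
V -> Vd: V nullable, giving Vd | d.
V -> Z: Z nullable, giving Z.
Drop Z -> λ.
Z -> Ve: V nullable, giving Ve | e.
Unchanged (no nullable symbols): S -> e; V -> dd; Z -> d.

S -> e | eZ; V -> Z | d | Vd | dd; Z -> d | e | Ve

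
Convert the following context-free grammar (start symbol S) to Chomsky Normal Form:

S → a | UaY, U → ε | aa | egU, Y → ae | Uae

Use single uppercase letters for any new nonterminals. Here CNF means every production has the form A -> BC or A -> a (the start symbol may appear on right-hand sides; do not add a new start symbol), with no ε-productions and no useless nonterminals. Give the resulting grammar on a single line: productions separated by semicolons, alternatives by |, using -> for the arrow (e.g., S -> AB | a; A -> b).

Nullable: {U}; after ε-elimination: S -> a | aY | UaY; U -> aa | eg | egU; Y -> ae | Uae.
No unit productions to eliminate.
TERM: introduce A -> a, B -> e, C -> g and substitute in every rule of length ≥2.
BIN: S -> UAY becomes S -> UD, D -> AY; U -> BCU becomes U -> BE, E -> CU; Y -> UAB becomes Y -> UF, F -> AB.

S -> a | AY | UD; A -> a; B -> e; C -> g; D -> AY; E -> CU; F -> AB; U -> AA | BC | BE; Y -> AB | UF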